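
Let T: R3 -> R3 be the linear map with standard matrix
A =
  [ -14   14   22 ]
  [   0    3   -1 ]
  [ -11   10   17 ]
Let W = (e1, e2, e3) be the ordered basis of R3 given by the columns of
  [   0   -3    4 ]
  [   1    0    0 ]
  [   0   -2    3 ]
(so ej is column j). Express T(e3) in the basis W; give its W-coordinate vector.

[-3, -2, 1]

Column 3 of [T]_W is the W-coordinate vector of T(e3).
In standard coordinates T(e3) = A e3 = [10, -3, 7].
Converting to W: [10, -3, 7] = -3e1 - 2e2 + e3, so the coordinate vector is [-3, -2, 1].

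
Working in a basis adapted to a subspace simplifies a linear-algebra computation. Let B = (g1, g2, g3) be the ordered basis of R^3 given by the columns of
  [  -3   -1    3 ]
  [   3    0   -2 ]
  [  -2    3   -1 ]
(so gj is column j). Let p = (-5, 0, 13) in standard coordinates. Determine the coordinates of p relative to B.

We seek scalars with c_1 g1 + ... + c_3 g3 = p; equivalently solve M c = p where the columns of M are g1, ..., g3.
Row-reducing the augmented matrix [M | p] gives c = (-2, 2, -3).
Check: -2g1 + 2g2 - 3g3 = (-5, 0, 13).

(-2, 2, -3)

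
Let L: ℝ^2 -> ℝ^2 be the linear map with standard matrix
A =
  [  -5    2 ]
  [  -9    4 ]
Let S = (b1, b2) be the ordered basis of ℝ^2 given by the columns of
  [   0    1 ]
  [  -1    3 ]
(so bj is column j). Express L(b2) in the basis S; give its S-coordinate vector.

[0, 1]

Column 2 of [L]_S is the S-coordinate vector of L(b2).
In standard coordinates L(b2) = A b2 = [1, 3].
Converting to S: [1, 3] = 0·b1 + b2, so the coordinate vector is [0, 1].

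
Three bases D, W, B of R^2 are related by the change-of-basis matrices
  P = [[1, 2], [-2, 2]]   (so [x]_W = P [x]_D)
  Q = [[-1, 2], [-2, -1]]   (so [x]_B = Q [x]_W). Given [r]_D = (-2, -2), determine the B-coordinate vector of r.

First [r]_W = P [r]_D = (-6, 0).
Then [r]_B = Q [r]_W = (6, 12).

(6, 12)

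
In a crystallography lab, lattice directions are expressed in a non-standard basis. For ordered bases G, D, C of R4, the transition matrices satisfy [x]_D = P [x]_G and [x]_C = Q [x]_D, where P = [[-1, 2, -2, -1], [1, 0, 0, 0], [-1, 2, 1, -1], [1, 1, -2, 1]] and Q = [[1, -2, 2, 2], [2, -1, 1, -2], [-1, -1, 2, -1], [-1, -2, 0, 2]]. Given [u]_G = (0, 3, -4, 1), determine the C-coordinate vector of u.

Apply P to get D-coordinates (13, 0, 1, 12), then Q to get C-coordinates.
The result is [u]_C = (39, 3, -23, 11).

(39, 3, -23, 11)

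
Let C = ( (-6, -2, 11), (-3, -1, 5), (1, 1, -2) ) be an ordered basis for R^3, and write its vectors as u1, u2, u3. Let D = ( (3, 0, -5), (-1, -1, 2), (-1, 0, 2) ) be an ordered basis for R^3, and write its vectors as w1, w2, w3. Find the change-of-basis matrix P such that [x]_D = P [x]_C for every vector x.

Let M have columns uj and N have columns wj. Then for every x, N [x]_D = x = M [x]_C, so P = N^(-1) M.
Since det N = -1, N^(-1) has integer entries; multiplying gives P = [[-1, -1, 0], [2, 1, -1], [1, -1, 0]].

[[-1, -1, 0], [2, 1, -1], [1, -1, 0]]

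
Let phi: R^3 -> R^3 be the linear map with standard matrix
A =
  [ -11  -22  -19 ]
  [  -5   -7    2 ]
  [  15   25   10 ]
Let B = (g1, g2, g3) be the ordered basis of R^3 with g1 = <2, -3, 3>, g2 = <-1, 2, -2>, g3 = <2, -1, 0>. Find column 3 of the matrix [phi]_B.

<3, 2, -2>

Column 3 of [phi]_B is the B-coordinate vector of phi(g3).
In standard coordinates phi(g3) = A g3 = <0, -3, 5>.
Converting to B: <0, -3, 5> = 3g1 + 2g2 - 2g3, so the coordinate vector is <3, 2, -2>.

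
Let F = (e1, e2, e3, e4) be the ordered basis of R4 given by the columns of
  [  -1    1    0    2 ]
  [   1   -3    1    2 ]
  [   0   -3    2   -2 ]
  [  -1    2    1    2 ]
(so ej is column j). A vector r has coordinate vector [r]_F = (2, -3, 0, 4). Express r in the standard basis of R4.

r = M [r]_F, where M has columns e1, ..., e4.
Carrying out the matrix-vector product, r = (3, 19, 1, 0).

(3, 19, 1, 0)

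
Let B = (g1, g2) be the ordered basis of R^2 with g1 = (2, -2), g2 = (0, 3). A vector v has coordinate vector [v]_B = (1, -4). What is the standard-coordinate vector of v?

The coordinates say v = g1 - 4g2; adding the scaled basis vectors gives (2, -14).

(2, -14)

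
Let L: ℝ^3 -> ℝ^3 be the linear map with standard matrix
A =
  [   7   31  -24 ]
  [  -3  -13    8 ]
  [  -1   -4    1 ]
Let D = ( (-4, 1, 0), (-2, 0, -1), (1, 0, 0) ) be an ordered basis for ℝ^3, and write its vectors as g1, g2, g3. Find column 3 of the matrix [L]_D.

Column 3 of [L]_D is the D-coordinate vector of L(g3).
In standard coordinates L(g3) = A g3 = (7, -3, -1).
Converting to D: (7, -3, -1) = -3g1 + g2 - 3g3, so the coordinate vector is (-3, 1, -3).

(-3, 1, -3)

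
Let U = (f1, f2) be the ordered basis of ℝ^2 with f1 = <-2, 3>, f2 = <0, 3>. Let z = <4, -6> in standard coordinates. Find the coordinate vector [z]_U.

<-2, 0>

We seek scalars with c_1 f1 + c_2 f2 = z; equivalently solve M c = z where the columns of M are f1, f2.
System: -2c_1 + 0c_2 = 4, 3c_1 + 3c_2 = -6; solving gives c_1 = -2, c_2 = 0.
Check: -2f1 + 0·f2 = <4, -6>.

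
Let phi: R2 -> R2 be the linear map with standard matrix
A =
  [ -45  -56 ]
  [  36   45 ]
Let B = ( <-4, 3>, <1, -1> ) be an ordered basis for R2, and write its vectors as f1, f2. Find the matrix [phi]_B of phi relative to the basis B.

With P the matrix whose columns are f1, f2, [phi]_B = P^(-1) A P.
Column by column: phi(f1) = A f1 = <12, -9>; its B-coordinates <-3, 0> give column 1.
Continuing for each basis vector yields [phi]_B = [[-3, -2], [0, 3]].

[[-3, -2], [0, 3]]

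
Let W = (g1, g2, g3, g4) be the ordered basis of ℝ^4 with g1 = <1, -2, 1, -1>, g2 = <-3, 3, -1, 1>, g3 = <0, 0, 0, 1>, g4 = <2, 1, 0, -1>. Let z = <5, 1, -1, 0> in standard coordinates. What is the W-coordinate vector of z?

We seek scalars with c_1 g1 + ... + c_4 g4 = z; equivalently solve M c = z where the columns of M are g1, ..., g4.
Gaussian elimination on [M | z] yields c = (-3, -2, 0, 1).
Check: -3g1 - 2g2 + 0·g3 + g4 = <5, 1, -1, 0>.

<-3, -2, 0, 1>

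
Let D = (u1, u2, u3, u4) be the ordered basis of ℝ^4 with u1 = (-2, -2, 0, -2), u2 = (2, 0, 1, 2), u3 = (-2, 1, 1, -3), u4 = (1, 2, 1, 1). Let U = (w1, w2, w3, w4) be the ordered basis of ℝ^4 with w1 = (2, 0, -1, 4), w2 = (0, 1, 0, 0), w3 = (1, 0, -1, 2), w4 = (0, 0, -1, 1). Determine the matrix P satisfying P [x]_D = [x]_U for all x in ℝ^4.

[[0, 1, 0, 1], [-2, 0, 1, 2], [-2, 0, -2, -1], [2, -2, 1, -1]]

Column j of P is [uj]_U, since P maps D-coordinates to U-coordinates.
Expressing u1 in U: u1 = 0·w1 - 2w2 - 2w3 + 2w4, so column 1 of P is (0, -2, -2, 2).
Doing the same for each uj gives P = [[0, 1, 0, 1], [-2, 0, 1, 2], [-2, 0, -2, -1], [2, -2, 1, -1]].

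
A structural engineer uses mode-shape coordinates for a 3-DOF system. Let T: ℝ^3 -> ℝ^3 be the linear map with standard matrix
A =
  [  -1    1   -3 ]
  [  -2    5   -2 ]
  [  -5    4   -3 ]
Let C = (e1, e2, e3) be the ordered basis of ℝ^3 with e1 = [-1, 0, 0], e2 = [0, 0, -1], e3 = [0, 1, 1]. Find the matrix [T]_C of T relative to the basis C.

[[-1, -3, 2], [-3, -1, 2], [2, 2, 3]]

The j-th column of [T]_C is [T(ej)]_C.
T(e1) = A e1 = [1, 2, 5] = -e1 - 3e2 + 2e3, so column 1 is [-1, -3, 2].
Repeating for e2, e3 and assembling the columns gives [[-1, -3, 2], [-3, -1, 2], [2, 2, 3]].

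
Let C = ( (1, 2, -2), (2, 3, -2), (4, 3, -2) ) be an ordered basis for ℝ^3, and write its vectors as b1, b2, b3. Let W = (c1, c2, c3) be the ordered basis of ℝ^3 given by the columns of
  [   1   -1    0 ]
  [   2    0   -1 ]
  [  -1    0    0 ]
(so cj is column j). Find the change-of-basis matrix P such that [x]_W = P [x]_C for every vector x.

Take x = bj: its C-coordinates are the j-th standard unit vector, so P e_j — column j of P — equals [bj]_W.
b1 = 2c1 + c2 + 2c3, giving column 1 = (2, 1, 2); repeating for each j gives P = [[2, 2, 2], [1, 0, -2], [2, 1, 1]].

[[2, 2, 2], [1, 0, -2], [2, 1, 1]]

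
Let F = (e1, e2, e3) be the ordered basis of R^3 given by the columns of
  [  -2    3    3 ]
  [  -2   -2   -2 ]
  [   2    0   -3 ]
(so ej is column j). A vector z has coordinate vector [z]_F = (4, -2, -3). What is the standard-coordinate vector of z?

(-23, 2, 17)

z = M [z]_F, where M has columns e1, ..., e3.
Carrying out the matrix-vector product, z = (-23, 2, 17).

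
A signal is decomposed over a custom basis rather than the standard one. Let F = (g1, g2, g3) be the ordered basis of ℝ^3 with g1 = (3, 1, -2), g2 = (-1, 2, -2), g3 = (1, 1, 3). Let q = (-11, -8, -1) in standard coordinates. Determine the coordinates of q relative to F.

We seek scalars with c_1 g1 + ... + c_3 g3 = q; equivalently solve M c = q where the columns of M are g1, ..., g3.
Row-reducing the augmented matrix [M | q] gives c = (-3, -1, -3).
Check: -3g1 - g2 - 3g3 = (-11, -8, -1).

(-3, -1, -3)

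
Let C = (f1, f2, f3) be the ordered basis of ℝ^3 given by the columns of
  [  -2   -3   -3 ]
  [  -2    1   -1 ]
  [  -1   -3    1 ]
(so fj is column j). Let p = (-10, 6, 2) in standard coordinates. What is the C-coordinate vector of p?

Write p = c_1 f1 + ... + c_3 f3 and solve for the c_i.
Gaussian elimination on [M | p] yields c = (-4, 2, 4).
Check: -4f1 + 2f2 + 4f3 = (-10, 6, 2).

(-4, 2, 4)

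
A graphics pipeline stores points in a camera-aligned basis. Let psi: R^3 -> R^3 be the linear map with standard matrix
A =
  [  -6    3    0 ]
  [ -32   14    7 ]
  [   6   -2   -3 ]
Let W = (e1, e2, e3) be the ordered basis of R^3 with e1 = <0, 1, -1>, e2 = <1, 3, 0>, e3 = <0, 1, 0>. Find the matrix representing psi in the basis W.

Let P have columns e1, ..., e3. Then [psi]_W = P^(-1) A P.
Here det P = -1, so P^(-1) is integer; computing A P first and then P^(-1)(A P) gives [[-1, 0, 2], [3, 3, 3], [-1, 1, 3]].

[[-1, 0, 2], [3, 3, 3], [-1, 1, 3]]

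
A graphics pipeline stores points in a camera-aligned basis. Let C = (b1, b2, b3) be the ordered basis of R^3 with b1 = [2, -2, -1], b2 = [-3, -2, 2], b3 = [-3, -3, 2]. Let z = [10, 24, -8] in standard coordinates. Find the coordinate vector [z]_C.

[-4, -2, -4]

Write z = c_1 b1 + ... + c_3 b3 and solve for the c_i.
Row-reducing the augmented matrix [M | z] gives c = (-4, -2, -4).
Check: -4b1 - 2b2 - 4b3 = [10, 24, -8].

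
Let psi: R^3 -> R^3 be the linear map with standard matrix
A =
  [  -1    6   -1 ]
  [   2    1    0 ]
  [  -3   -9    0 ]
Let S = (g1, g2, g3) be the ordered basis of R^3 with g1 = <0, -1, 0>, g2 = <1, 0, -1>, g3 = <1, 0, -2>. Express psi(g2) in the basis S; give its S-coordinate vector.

<-2, -3, 3>

Column 2 of [psi]_S is the S-coordinate vector of psi(g2).
In standard coordinates psi(g2) = A g2 = <0, 2, -3>.
Converting to S: <0, 2, -3> = -2g1 - 3g2 + 3g3, so the coordinate vector is <-2, -3, 3>.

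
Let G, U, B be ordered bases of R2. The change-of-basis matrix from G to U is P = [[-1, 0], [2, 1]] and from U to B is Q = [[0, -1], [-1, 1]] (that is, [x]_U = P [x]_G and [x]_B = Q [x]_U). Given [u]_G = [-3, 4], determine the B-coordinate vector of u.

Composing the changes, [u]_B = Q P [u]_G.
Q P = [[-2, -1], [3, 1]]; applying this to [-3, 4] gives [2, -5].

[2, -5]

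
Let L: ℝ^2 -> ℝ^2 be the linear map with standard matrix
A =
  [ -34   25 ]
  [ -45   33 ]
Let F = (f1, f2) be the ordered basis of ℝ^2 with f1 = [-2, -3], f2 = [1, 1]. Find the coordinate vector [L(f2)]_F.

[3, -3]

Compute L(f2) = A f2 = [-9, -12] in standard coordinates.
Then write this in F-coordinates: solve for y in y_1 f1 + y_2 f2 = [-9, -12].
This gives y = [3, -3], which is column 2 of [L]_F.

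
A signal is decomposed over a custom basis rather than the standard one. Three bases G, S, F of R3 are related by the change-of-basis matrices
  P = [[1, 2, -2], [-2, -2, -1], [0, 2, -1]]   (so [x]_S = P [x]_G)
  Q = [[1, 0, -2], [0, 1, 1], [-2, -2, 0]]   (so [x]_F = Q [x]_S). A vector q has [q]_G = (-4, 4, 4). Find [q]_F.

Apply P to get S-coordinates (-4, -4, 4), then Q to get F-coordinates.
The result is [q]_F = (-12, 0, 16).

(-12, 0, 16)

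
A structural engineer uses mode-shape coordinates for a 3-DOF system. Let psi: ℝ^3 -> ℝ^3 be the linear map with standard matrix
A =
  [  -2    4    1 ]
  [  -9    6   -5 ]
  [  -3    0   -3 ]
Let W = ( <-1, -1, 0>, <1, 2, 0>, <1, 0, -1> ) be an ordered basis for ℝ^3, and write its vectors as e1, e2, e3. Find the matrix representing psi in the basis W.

With P the matrix whose columns are e1, ..., e3, [psi]_W = P^(-1) A P.
Column by column: psi(e1) = A e1 = <-2, 3, 3>; its W-coordinates <1, 2, -3> give column 1.
Continuing for each basis vector yields [psi]_W = [[1, -3, 2], [2, 0, -1], [-3, 3, 0]].

[[1, -3, 2], [2, 0, -1], [-3, 3, 0]]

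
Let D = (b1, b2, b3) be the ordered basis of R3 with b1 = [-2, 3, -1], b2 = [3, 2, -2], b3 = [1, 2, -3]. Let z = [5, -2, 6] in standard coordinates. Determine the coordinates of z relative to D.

Write z = c_1 b1 + ... + c_3 b3 and solve for the c_i.
Row-reducing the augmented matrix [M | z] gives c = (0, 3, -4).
Check: 0·b1 + 3b2 - 4b3 = [5, -2, 6].

[0, 3, -4]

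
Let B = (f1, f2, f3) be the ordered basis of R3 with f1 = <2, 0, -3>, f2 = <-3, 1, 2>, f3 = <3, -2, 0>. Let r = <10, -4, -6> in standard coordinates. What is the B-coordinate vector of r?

<2, 0, 2>

We seek scalars with c_1 f1 + ... + c_3 f3 = r; equivalently solve M c = r where the columns of M are f1, ..., f3.
Row-reducing the augmented matrix [M | r] gives c = (2, 0, 2).
Check: 2f1 + 0·f2 + 2f3 = <10, -4, -6>.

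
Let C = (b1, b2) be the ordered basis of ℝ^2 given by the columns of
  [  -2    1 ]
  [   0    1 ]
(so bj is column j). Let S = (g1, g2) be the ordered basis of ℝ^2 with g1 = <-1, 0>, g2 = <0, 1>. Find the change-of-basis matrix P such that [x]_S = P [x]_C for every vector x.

Take x = bj: its C-coordinates are the j-th standard unit vector, so P e_j — column j of P — equals [bj]_S.
b1 = 2g1 + 0·g2, giving column 1 = <2, 0>; repeating for each j gives P = [[2, -1], [0, 1]].

[[2, -1], [0, 1]]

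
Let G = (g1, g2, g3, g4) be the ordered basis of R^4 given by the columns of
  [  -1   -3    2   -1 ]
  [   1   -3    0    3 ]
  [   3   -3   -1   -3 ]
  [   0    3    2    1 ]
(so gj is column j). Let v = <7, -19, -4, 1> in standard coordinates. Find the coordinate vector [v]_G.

<-4, 1, 1, -4>

Write v = c_1 g1 + ... + c_4 g4 and solve for the c_i.
Gaussian elimination on [M | v] yields c = (-4, 1, 1, -4).
Check: -4g1 + g2 + g3 - 4g4 = <7, -19, -4, 1>.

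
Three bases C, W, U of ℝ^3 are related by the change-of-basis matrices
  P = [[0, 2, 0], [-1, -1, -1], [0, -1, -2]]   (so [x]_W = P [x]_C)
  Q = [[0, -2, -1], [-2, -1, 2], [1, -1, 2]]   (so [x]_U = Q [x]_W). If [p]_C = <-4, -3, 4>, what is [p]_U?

<-1, -1, -19>

First [p]_W = P [p]_C = <-6, 3, -5>.
Then [p]_U = Q [p]_W = <-1, -1, -19>.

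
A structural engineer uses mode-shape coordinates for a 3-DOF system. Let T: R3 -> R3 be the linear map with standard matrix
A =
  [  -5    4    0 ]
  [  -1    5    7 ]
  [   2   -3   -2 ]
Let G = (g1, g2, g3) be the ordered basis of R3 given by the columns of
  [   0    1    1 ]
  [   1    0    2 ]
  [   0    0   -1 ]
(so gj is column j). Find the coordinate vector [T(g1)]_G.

Compute T(g1) = A g1 = [4, 5, -3] in standard coordinates.
Then write this in G-coordinates: solve for y in y_1 g1 + ... + y_3 g3 = [4, 5, -3].
This gives y = [-1, 1, 3], which is column 1 of [T]_G.

[-1, 1, 3]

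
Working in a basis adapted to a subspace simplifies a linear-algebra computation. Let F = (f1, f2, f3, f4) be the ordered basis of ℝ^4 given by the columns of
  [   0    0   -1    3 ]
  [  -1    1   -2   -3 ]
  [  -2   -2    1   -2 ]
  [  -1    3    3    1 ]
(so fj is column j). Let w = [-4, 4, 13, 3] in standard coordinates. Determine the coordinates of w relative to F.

[-4, -1, 1, -1]

[w]_F is the unique c with M c = w, where M has columns f1, ..., f4.
Gaussian elimination on [M | w] yields c = (-4, -1, 1, -1).
Check: -4f1 - f2 + f3 - f4 = [-4, 4, 13, 3].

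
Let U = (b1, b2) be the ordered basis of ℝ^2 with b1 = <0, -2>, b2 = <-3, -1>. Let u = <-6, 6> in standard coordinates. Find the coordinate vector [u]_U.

<-4, 2>

Write u = c_1 b1 + c_2 b2 and solve for the c_i.
System: 0c_1 - 3c_2 = -6, -2c_1 - c_2 = 6; solving gives c_1 = -4, c_2 = 2.
Check: -4b1 + 2b2 = <-6, 6>.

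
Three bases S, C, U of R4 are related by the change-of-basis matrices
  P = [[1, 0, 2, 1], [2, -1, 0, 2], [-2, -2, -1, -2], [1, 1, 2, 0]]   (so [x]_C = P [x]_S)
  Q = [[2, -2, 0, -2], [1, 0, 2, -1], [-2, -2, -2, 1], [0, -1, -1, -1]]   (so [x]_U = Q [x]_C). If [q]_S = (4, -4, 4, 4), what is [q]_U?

(-24, -16, -40, -16)

Composing the changes, [q]_U = Q P [q]_S.
Q P = [[-4, 0, 0, -2], [-4, -5, -2, -3], [-1, 7, 0, -2], [-1, 2, -1, 0]]; applying this to (4, -4, 4, 4) gives (-24, -16, -40, -16).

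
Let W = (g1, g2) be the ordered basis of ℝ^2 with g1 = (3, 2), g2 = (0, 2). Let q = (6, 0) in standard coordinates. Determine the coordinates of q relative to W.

We seek scalars with c_1 g1 + c_2 g2 = q; equivalently solve M c = q where the columns of M are g1, g2.
System: 3c_1 + 0c_2 = 6, 2c_1 + 2c_2 = 0; solving gives c_1 = 2, c_2 = -2.
Check: 2g1 - 2g2 = (6, 0).

(2, -2)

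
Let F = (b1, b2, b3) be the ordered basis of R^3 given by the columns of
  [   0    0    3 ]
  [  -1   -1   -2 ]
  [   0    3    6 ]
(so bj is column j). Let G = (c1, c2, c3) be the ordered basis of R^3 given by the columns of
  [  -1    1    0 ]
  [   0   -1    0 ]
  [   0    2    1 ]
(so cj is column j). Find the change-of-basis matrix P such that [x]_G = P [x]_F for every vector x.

Let M have columns bj and N have columns cj. Then for every x, N [x]_G = x = M [x]_F, so P = N^(-1) M.
Since det N = 1, N^(-1) has integer entries; multiplying gives P = [[1, 1, -1], [1, 1, 2], [-2, 1, 2]].

[[1, 1, -1], [1, 1, 2], [-2, 1, 2]]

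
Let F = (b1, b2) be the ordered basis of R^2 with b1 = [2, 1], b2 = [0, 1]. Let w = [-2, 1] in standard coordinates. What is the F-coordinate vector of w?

[-1, 2]

Write w = c_1 b1 + c_2 b2 and solve for the c_i.
System: 2c_1 + 0c_2 = -2, c_1 + c_2 = 1; solving gives c_1 = -1, c_2 = 2.
Check: -b1 + 2b2 = [-2, 1].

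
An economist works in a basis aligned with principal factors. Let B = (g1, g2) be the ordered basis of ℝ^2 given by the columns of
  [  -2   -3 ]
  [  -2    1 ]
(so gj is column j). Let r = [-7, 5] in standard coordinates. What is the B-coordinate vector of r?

[-1, 3]

We seek scalars with c_1 g1 + c_2 g2 = r; equivalently solve M c = r where the columns of M are g1, g2.
System: -2c_1 - 3c_2 = -7, -2c_1 + c_2 = 5; solving gives c_1 = -1, c_2 = 3.
Check: -g1 + 3g2 = [-7, 5].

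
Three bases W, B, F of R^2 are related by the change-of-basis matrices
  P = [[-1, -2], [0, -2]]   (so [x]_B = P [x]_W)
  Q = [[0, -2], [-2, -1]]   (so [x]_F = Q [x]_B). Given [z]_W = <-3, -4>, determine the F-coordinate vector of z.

Apply P to get B-coordinates <11, 8>, then Q to get F-coordinates.
The result is [z]_F = <-16, -30>.

<-16, -30>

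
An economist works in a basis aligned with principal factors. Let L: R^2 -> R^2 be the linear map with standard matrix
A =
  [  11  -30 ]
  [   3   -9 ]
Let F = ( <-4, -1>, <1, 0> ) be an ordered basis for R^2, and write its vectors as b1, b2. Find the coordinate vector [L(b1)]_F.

Compute L(b1) = A b1 = <-14, -3> in standard coordinates.
Then write this in F-coordinates: solve for y in y_1 b1 + y_2 b2 = <-14, -3>.
This gives y = <3, -2>, which is column 1 of [L]_F.

<3, -2>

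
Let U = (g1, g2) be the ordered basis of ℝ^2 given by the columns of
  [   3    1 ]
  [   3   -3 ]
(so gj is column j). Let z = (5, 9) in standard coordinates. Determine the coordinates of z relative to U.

(2, -1)

[z]_U is the unique c with M c = z, where M has columns g1, g2.
System: 3c_1 + c_2 = 5, 3c_1 - 3c_2 = 9; solving gives c_1 = 2, c_2 = -1.
Check: 2g1 - g2 = (5, 9).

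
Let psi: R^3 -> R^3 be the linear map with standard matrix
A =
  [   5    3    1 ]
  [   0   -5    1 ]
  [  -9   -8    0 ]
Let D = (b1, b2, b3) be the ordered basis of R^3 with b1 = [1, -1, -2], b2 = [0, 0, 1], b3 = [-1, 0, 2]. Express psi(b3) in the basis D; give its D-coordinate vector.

Column 3 of [psi]_D is the D-coordinate vector of psi(b3).
In standard coordinates psi(b3) = A b3 = [-3, 2, 9].
Converting to D: [-3, 2, 9] = -2b1 + 3b2 + b3, so the coordinate vector is [-2, 3, 1].

[-2, 3, 1]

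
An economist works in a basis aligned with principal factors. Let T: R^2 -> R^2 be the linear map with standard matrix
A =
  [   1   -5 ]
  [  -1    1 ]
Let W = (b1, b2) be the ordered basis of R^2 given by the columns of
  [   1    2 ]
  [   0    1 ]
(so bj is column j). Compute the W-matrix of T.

Let P have columns b1, b2. Then [T]_W = P^(-1) A P.
Here det P = 1, so P^(-1) is integer; computing A P first and then P^(-1)(A P) gives [[3, -1], [-1, -1]].

[[3, -1], [-1, -1]]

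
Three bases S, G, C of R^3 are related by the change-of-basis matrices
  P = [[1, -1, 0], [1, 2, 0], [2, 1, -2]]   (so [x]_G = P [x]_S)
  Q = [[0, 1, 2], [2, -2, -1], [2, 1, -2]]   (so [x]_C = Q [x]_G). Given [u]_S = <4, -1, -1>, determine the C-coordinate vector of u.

<20, -3, -6>

Composing the changes, [u]_C = Q P [u]_S.
Q P = [[5, 4, -4], [-2, -7, 2], [-1, -2, 4]]; applying this to <4, -1, -1> gives <20, -3, -6>.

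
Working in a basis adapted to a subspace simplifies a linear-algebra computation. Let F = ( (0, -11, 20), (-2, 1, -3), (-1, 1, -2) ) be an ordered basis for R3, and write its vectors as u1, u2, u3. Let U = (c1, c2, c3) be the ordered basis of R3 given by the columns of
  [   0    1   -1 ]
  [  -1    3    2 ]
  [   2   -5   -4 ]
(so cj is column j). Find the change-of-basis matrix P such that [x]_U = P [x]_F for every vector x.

Let M have columns uj and N have columns cj. Then for every x, N [x]_U = x = M [x]_F, so P = N^(-1) M.
Since det N = 1, N^(-1) has integer entries; multiplying gives P = [[1, -2, 1], [-2, -1, 0], [-2, 1, 1]].

[[1, -2, 1], [-2, -1, 0], [-2, 1, 1]]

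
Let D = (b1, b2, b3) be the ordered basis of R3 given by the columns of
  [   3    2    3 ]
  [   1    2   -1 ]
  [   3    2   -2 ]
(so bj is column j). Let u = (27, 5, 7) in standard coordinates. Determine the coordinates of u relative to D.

[u]_D is the unique c with M c = u, where M has columns b1, ..., b3.
Row-reducing the augmented matrix [M | u] gives c = (3, 3, 4).
Check: 3b1 + 3b2 + 4b3 = (27, 5, 7).

(3, 3, 4)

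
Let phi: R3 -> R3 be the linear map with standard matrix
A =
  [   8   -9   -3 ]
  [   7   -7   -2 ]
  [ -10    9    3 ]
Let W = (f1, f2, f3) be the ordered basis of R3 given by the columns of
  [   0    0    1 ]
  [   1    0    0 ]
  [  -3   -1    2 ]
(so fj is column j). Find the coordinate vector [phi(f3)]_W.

[3, -1, 2]

Column 3 of [phi]_W is the W-coordinate vector of phi(f3).
In standard coordinates phi(f3) = A f3 = [2, 3, -4].
Converting to W: [2, 3, -4] = 3f1 - f2 + 2f3, so the coordinate vector is [3, -1, 2].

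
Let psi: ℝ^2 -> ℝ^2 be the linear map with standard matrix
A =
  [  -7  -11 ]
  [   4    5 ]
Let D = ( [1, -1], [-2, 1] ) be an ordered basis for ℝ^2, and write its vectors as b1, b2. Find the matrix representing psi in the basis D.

[[-2, 3], [-3, 0]]

The j-th column of [psi]_D is [psi(bj)]_D.
psi(b1) = A b1 = [4, -1] = -2b1 - 3b2, so column 1 is [-2, -3].
Repeating for b2 and assembling the columns gives [[-2, 3], [-3, 0]].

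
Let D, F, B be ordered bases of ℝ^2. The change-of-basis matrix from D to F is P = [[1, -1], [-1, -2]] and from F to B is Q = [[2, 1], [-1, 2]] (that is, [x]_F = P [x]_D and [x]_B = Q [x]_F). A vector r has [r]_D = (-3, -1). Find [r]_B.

Composing the changes, [r]_B = Q P [r]_D.
Q P = [[1, -4], [-3, -3]]; applying this to (-3, -1) gives (1, 12).

(1, 12)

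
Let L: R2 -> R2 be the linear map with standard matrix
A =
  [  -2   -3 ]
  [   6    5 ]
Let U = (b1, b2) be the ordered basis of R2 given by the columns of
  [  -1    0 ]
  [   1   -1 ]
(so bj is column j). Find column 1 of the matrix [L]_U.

[1, 2]

Compute L(b1) = A b1 = [-1, -1] in standard coordinates.
Then write this in U-coordinates: solve for y in y_1 b1 + y_2 b2 = [-1, -1].
This gives y = [1, 2], which is column 1 of [L]_U.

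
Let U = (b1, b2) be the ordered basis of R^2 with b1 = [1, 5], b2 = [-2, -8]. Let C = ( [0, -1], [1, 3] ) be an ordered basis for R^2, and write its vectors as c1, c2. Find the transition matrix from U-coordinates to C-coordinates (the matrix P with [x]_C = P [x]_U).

[[-2, 2], [1, -2]]

Let M have columns bj and N have columns cj. Then for every x, N [x]_C = x = M [x]_U, so P = N^(-1) M.
Since det N = 1, N^(-1) has integer entries; multiplying gives P = [[-2, 2], [1, -2]].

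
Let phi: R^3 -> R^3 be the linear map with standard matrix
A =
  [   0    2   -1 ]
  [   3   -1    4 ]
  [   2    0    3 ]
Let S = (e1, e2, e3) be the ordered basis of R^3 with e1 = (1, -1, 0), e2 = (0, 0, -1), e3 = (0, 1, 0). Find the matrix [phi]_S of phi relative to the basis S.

[[-2, 1, 2], [-2, 3, 0], [2, -3, 1]]

Let P have columns e1, ..., e3. Then [phi]_S = P^(-1) A P.
Here det P = 1, so P^(-1) is integer; computing A P first and then P^(-1)(A P) gives [[-2, 1, 2], [-2, 3, 0], [2, -3, 1]].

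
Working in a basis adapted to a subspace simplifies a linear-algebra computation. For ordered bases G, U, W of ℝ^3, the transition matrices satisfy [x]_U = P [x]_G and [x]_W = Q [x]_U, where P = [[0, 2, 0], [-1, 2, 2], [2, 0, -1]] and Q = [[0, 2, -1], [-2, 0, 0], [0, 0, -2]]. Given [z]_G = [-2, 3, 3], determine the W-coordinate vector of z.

[35, -12, 14]

Composing the changes, [z]_W = Q P [z]_G.
Q P = [[-4, 4, 5], [0, -4, 0], [-4, 0, 2]]; applying this to [-2, 3, 3] gives [35, -12, 14].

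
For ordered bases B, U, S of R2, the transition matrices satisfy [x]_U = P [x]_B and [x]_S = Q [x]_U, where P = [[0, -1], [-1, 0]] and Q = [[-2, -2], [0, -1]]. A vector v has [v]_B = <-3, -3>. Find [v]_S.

<-12, -3>

Composing the changes, [v]_S = Q P [v]_B.
Q P = [[2, 2], [1, 0]]; applying this to <-3, -3> gives <-12, -3>.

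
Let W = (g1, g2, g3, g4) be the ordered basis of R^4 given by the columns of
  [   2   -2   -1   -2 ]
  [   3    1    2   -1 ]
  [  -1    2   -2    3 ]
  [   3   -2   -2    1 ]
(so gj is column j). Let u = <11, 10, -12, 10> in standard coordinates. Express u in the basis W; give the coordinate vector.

<3, -2, 1, -1>

Write u = c_1 g1 + ... + c_4 g4 and solve for the c_i.
Gaussian elimination on [M | u] yields c = (3, -2, 1, -1).
Check: 3g1 - 2g2 + g3 - g4 = <11, 10, -12, 10>.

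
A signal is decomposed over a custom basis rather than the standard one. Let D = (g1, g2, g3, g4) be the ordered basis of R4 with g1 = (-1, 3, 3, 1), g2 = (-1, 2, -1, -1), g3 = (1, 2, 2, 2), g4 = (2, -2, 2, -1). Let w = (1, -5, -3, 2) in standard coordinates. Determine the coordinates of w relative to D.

(-1, -2, 0, -1)

Write w = c_1 g1 + ... + c_4 g4 and solve for the c_i.
Row-reducing the augmented matrix [M | w] gives c = (-1, -2, 0, -1).
Check: -g1 - 2g2 + 0·g3 - g4 = (1, -5, -3, 2).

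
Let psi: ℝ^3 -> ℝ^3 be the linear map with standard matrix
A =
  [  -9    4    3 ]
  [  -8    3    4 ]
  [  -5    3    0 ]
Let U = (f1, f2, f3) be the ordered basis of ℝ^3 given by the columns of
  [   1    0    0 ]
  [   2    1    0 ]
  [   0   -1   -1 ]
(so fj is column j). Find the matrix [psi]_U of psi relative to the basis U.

[[-1, 1, -3], [0, -3, 2], [-1, 0, -2]]

With P the matrix whose columns are f1, ..., f3, [psi]_U = P^(-1) A P.
Column by column: psi(f1) = A f1 = (-1, -2, 1); its U-coordinates (-1, 0, -1) give column 1.
Continuing for each basis vector yields [psi]_U = [[-1, 1, -3], [0, -3, 2], [-1, 0, -2]].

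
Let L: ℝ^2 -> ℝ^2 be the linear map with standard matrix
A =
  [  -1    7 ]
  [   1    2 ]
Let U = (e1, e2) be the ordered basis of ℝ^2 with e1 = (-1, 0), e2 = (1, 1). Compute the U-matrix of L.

With P the matrix whose columns are e1, e2, [L]_U = P^(-1) A P.
Column by column: L(e1) = A e1 = (1, -1); its U-coordinates (-2, -1) give column 1.
Continuing for each basis vector yields [L]_U = [[-2, -3], [-1, 3]].

[[-2, -3], [-1, 3]]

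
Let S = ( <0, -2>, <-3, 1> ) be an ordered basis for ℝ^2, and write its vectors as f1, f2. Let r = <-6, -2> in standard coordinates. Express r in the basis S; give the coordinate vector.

We seek scalars with c_1 f1 + c_2 f2 = r; equivalently solve M c = r where the columns of M are f1, f2.
System: 0c_1 - 3c_2 = -6, -2c_1 + c_2 = -2; solving gives c_1 = 2, c_2 = 2.
Check: 2f1 + 2f2 = <-6, -2>.

<2, 2>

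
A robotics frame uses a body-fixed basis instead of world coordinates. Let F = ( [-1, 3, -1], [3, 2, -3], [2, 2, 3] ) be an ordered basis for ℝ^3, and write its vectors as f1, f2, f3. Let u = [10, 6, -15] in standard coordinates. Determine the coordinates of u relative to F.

Write u = c_1 f1 + ... + c_3 f3 and solve for the c_i.
Row-reducing the augmented matrix [M | u] gives c = (0, 4, -1).
Check: 0·f1 + 4f2 - f3 = [10, 6, -15].

[0, 4, -1]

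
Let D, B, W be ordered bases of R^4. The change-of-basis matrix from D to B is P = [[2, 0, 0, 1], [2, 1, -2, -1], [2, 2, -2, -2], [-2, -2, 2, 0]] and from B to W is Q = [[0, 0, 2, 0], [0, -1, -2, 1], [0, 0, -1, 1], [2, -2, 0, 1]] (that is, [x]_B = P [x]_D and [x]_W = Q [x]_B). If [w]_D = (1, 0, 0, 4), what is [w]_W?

(-12, 12, 4, 14)

Apply P to get B-coordinates (6, -2, -6, -2), then Q to get W-coordinates.
The result is [w]_W = (-12, 12, 4, 14).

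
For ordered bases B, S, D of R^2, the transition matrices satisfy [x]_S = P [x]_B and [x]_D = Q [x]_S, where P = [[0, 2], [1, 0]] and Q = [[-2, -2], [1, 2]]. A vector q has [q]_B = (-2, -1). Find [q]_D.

Composing the changes, [q]_D = Q P [q]_B.
Q P = [[-2, -4], [2, 2]]; applying this to (-2, -1) gives (8, -6).

(8, -6)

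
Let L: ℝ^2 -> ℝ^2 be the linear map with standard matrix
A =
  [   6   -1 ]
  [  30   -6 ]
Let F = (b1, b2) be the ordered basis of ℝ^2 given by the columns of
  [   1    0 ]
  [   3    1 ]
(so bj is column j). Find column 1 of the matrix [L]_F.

[3, 3]

Compute L(b1) = A b1 = [3, 12] in standard coordinates.
Then write this in F-coordinates: solve for y in y_1 b1 + y_2 b2 = [3, 12].
This gives y = [3, 3], which is column 1 of [L]_F.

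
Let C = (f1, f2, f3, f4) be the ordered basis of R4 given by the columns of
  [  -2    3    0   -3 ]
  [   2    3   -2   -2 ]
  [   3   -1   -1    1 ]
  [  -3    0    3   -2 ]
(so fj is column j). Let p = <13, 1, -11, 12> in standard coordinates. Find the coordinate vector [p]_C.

We seek scalars with c_1 f1 + ... + c_4 f4 = p; equivalently solve M c = p where the columns of M are f1, ..., f4.
Row-reducing the augmented matrix [M | p] gives c = (-2, 3, 2, 0).
Check: -2f1 + 3f2 + 2f3 + 0·f4 = <13, 1, -11, 12>.

<-2, 3, 2, 0>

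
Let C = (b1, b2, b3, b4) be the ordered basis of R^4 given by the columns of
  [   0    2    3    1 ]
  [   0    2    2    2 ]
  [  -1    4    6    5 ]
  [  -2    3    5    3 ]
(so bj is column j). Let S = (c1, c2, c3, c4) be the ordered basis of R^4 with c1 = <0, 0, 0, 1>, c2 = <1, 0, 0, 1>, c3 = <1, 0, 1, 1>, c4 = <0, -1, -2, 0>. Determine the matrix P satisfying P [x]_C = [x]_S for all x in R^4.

[[-2, 1, 2, 2], [1, 2, 1, 0], [-1, 0, 2, 1], [0, -2, -2, -2]]

Column j of P is [bj]_S, since P maps C-coordinates to S-coordinates.
Expressing b1 in S: b1 = -2c1 + c2 - c3 + 0·c4, so column 1 of P is <-2, 1, -1, 0>.
Doing the same for each bj gives P = [[-2, 1, 2, 2], [1, 2, 1, 0], [-1, 0, 2, 1], [0, -2, -2, -2]].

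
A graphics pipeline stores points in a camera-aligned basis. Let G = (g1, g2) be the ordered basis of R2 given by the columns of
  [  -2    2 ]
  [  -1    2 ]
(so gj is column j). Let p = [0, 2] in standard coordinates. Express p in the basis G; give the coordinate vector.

[2, 2]

Write p = c_1 g1 + c_2 g2 and solve for the c_i.
System: -2c_1 + 2c_2 = 0, -c_1 + 2c_2 = 2; solving gives c_1 = 2, c_2 = 2.
Check: 2g1 + 2g2 = [0, 2].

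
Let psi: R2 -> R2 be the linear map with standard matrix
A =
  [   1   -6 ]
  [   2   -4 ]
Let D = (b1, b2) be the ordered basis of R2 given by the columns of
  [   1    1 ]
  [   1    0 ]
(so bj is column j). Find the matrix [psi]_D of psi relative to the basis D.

The j-th column of [psi]_D is [psi(bj)]_D.
psi(b1) = A b1 = [-5, -2] = -2b1 - 3b2, so column 1 is [-2, -3].
Repeating for b2 and assembling the columns gives [[-2, 2], [-3, -1]].

[[-2, 2], [-3, -1]]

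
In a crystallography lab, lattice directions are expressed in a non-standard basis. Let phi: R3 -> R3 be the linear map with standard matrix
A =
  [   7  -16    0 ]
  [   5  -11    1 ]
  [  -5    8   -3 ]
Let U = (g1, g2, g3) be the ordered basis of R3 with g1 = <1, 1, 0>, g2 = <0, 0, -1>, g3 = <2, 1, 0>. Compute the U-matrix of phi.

Let P have columns g1, ..., g3. Then [phi]_U = P^(-1) A P.
Here det P = -1, so P^(-1) is integer; computing A P first and then P^(-1)(A P) gives [[-3, -2, 0], [-3, -3, 2], [-3, 1, -1]].

[[-3, -2, 0], [-3, -3, 2], [-3, 1, -1]]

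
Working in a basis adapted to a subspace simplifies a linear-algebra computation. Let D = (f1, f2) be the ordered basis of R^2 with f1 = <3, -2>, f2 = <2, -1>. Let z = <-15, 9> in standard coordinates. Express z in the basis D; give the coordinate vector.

We seek scalars with c_1 f1 + c_2 f2 = z; equivalently solve M c = z where the columns of M are f1, f2.
System: 3c_1 + 2c_2 = -15, -2c_1 - c_2 = 9; solving gives c_1 = -3, c_2 = -3.
Check: -3f1 - 3f2 = <-15, 9>.

<-3, -3>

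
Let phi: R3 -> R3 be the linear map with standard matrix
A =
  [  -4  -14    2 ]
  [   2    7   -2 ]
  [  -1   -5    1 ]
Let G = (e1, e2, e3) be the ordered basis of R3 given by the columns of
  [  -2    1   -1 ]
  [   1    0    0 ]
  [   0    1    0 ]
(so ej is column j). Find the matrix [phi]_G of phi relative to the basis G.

[[3, 0, -2], [-3, 0, 1], [-3, 2, 1]]

Let P have columns e1, ..., e3. Then [phi]_G = P^(-1) A P.
Here det P = -1, so P^(-1) is integer; computing A P first and then P^(-1)(A P) gives [[3, 0, -2], [-3, 0, 1], [-3, 2, 1]].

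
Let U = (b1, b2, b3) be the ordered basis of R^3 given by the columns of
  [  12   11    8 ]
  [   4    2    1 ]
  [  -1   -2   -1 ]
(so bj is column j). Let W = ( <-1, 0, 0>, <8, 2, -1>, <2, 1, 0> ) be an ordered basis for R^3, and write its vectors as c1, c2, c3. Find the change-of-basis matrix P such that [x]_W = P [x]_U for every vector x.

[[0, 1, -2], [1, 2, 1], [2, -2, -1]]

Column j of P is [bj]_W, since P maps U-coordinates to W-coordinates.
Expressing b1 in W: b1 = 0·c1 + c2 + 2c3, so column 1 of P is <0, 1, 2>.
Doing the same for each bj gives P = [[0, 1, -2], [1, 2, 1], [2, -2, -1]].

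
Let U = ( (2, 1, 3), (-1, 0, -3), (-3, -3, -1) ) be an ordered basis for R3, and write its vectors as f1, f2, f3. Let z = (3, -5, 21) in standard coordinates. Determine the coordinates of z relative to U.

[z]_U is the unique c with M c = z, where M has columns f1, ..., f3.
Solving this 3x3 system gives c = (4, -4, 3).
Check: 4f1 - 4f2 + 3f3 = (3, -5, 21).

(4, -4, 3)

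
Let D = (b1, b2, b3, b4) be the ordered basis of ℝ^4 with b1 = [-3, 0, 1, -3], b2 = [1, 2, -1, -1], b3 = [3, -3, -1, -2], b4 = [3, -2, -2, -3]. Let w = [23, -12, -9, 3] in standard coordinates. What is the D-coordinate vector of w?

[-4, -1, 2, 2]

We seek scalars with c_1 b1 + ... + c_4 b4 = w; equivalently solve M c = w where the columns of M are b1, ..., b4.
Row-reducing the augmented matrix [M | w] gives c = (-4, -1, 2, 2).
Check: -4b1 - b2 + 2b3 + 2b4 = [23, -12, -9, 3].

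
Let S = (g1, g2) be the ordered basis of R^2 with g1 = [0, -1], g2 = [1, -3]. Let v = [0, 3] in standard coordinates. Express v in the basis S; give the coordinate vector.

[-3, 0]

[v]_S is the unique c with M c = v, where M has columns g1, g2.
System: 0c_1 + c_2 = 0, -c_1 - 3c_2 = 3; solving gives c_1 = -3, c_2 = 0.
Check: -3g1 + 0·g2 = [0, 3].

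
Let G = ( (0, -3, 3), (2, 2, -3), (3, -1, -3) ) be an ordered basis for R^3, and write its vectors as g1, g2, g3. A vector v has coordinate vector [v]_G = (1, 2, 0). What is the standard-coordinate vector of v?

By definition v = g1 + 2g2 + 0·g3.
Summing componentwise gives (4, 1, -3).

(4, 1, -3)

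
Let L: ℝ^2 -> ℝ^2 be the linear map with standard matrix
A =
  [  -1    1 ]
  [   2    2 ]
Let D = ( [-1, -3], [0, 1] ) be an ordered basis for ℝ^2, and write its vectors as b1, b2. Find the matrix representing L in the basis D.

[[2, -1], [-2, -1]]

Let P have columns b1, b2. Then [L]_D = P^(-1) A P.
Here det P = -1, so P^(-1) is integer; computing A P first and then P^(-1)(A P) gives [[2, -1], [-2, -1]].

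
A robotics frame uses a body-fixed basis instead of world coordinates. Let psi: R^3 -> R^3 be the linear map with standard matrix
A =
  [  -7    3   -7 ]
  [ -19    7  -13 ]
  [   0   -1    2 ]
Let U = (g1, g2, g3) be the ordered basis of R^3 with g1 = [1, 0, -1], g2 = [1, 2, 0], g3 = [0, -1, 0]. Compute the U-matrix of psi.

[[2, 2, -1], [-2, -3, -2], [2, -1, 3]]

Let P have columns g1, ..., g3. Then [psi]_U = P^(-1) A P.
Here det P = 1, so P^(-1) is integer; computing A P first and then P^(-1)(A P) gives [[2, 2, -1], [-2, -3, -2], [2, -1, 3]].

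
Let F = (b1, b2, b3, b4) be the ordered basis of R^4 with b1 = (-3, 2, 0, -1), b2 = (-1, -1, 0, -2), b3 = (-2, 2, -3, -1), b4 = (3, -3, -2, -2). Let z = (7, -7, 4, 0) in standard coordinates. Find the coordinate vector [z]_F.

(0, 0, -2, 1)

Write z = c_1 b1 + ... + c_4 b4 and solve for the c_i.
Row-reducing the augmented matrix [M | z] gives c = (0, 0, -2, 1).
Check: 0·b1 + 0·b2 - 2b3 + b4 = (7, -7, 4, 0).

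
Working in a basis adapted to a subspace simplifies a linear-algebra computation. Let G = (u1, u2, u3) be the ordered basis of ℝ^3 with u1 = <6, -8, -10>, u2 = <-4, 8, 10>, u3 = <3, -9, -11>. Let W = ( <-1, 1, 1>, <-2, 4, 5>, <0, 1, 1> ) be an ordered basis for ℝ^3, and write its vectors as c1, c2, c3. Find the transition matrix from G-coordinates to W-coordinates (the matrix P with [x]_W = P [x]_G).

[[-2, 0, 1], [-2, 2, -2], [2, 0, -2]]

Take x = uj: its G-coordinates are the j-th standard unit vector, so P e_j — column j of P — equals [uj]_W.
u1 = -2c1 - 2c2 + 2c3, giving column 1 = <-2, -2, 2>; repeating for each j gives P = [[-2, 0, 1], [-2, 2, -2], [2, 0, -2]].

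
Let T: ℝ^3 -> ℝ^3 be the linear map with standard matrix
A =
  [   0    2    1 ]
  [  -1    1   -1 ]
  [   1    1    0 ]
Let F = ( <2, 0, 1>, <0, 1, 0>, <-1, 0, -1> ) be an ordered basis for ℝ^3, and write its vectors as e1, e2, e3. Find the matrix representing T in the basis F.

[[-1, 1, 0], [-3, 1, 2], [-3, 0, 1]]

Let P have columns e1, ..., e3. Then [T]_F = P^(-1) A P.
Here det P = -1, so P^(-1) is integer; computing A P first and then P^(-1)(A P) gives [[-1, 1, 0], [-3, 1, 2], [-3, 0, 1]].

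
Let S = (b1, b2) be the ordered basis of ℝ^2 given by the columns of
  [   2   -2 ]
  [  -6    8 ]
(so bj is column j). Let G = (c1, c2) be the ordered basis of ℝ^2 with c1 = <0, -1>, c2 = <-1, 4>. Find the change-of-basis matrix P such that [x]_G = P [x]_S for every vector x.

[[-2, 0], [-2, 2]]

Column j of P is [bj]_G, since P maps S-coordinates to G-coordinates.
Expressing b1 in G: b1 = -2c1 - 2c2, so column 1 of P is <-2, -2>.
Doing the same for each bj gives P = [[-2, 0], [-2, 2]].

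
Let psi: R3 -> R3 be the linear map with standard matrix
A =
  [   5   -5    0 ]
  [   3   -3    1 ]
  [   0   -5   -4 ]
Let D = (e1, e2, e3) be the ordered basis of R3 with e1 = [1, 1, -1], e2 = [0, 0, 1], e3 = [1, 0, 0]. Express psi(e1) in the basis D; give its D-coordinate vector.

[-1, -2, 1]

Column 1 of [psi]_D is the D-coordinate vector of psi(e1).
In standard coordinates psi(e1) = A e1 = [0, -1, -1].
Converting to D: [0, -1, -1] = -e1 - 2e2 + e3, so the coordinate vector is [-1, -2, 1].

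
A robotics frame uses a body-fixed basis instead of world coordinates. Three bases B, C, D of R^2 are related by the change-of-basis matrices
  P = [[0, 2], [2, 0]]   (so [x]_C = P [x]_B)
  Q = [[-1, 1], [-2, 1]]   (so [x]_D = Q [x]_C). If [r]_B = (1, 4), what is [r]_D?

(-6, -14)

Apply P to get C-coordinates (8, 2), then Q to get D-coordinates.
The result is [r]_D = (-6, -14).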